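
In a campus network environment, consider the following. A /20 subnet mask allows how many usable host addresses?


Given: subnet mask /20
Host bits = 32 - 20 = 12
Total addresses = 2^12 = 4096
Usable hosts = 4096 - 2 (network + broadcast) = 4094

4094


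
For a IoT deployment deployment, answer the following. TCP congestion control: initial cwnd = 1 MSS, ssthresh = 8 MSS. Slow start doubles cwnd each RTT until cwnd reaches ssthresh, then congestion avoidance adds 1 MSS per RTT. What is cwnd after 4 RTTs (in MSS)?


RTT 0: cwnd = 1 MSS (initial)
RTT 1: cwnd = 2 MSS (slow start, doubled)
RTT 2: cwnd = 4 MSS (slow start, doubled)
RTT 3: cwnd = 8 MSS (slow start, doubled)
RTT 4: cwnd = 9 MSS (congestion avoidance, +1)

9


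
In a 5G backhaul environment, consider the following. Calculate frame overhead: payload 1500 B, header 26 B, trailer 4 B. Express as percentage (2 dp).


Given: payload = 1500 B, header = 26 B, trailer = 4 B
Overhead bytes = header + trailer = 26 + 4 = 30
Total frame = payload + overhead = 1500 + 30 = 1530
Overhead % = 30 / 1530 * 100 = 1.9608% -> 1.96% (2 dp)

1.96


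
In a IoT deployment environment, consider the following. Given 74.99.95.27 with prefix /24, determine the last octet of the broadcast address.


Given: IP = 74.99.95.27, prefix = /24
Host bits = 32 - 24 = 8
Network last octet = 27 AND mask = 0
Host part size = 2^8 - 1 = 255
Broadcast last octet = 0 OR 255 = 255

255


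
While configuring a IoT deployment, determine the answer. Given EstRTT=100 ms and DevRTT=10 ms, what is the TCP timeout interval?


Given: EstRTT = 100 ms, DevRTT = 10 ms
Timeout = EstRTT + 4 * DevRTT
4 * DevRTT = 4 * 10 = 40
Timeout = 100 + 40 = 140 ms

140


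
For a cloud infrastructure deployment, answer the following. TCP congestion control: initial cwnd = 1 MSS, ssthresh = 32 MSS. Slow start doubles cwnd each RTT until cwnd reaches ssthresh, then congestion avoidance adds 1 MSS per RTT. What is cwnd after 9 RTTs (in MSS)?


RTT 0: cwnd = 1 MSS (initial)
RTT 1: cwnd = 2 MSS (slow start, doubled)
RTT 2: cwnd = 4 MSS (slow start, doubled)
RTT 3: cwnd = 8 MSS (slow start, doubled)
RTT 4: cwnd = 16 MSS (slow start, doubled)
RTT 5: cwnd = 32 MSS (slow start, doubled)
RTT 6: cwnd = 33 MSS (congestion avoidance, +1)
RTT 7: cwnd = 34 MSS (congestion avoidance, +1)
RTT 8: cwnd = 35 MSS (congestion avoidance, +1)
RTT 9: cwnd = 36 MSS (congestion avoidance, +1)

36


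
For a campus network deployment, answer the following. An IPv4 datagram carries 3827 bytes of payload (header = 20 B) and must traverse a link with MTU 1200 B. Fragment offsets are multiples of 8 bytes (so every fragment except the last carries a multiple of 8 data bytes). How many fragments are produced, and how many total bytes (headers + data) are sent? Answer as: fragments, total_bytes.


Max data per non-final fragment = floor((MTU - header)/8)*8 = floor((1200 - 20)/8)*8 = floor(1180/8)*8 = 1176 B
Final fragment needs no 8-byte alignment: it can carry up to MTU - header = 1180 B
Non-final fragments needed = ceil((payload - 1180) / 1176) = ceil(2647/1176) = ceil(2.2509) = 3
Number of fragments = 3 + 1 = 4
Fragment sizes (data): 3 * 1176 B + 299 B (last, 299 <= 1180 OK)
Total bytes sent = payload + n_frags * header = 3827 + 4*20 = 3827 + 80 = 3907 B

4, 3907


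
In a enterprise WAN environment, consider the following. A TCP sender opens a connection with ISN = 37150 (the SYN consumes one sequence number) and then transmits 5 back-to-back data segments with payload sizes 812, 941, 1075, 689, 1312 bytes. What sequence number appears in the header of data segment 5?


The SYN occupies sequence number ISN = 37150, so the first data byte is ISN + 1 = 37151.
SEQ of data segment i = (ISN + 1) + sum of payload sizes of segments 1..i-1.
Segment 1: SEQ = 37151, payload = 812 bytes
Segment 2: SEQ = 37963, payload = 941 bytes
Segment 3: SEQ = 38904, payload = 1075 bytes
Segment 4: SEQ = 39979, payload = 689 bytes
Segment 5: SEQ = 40668, payload = 1312 bytes
SEQ of segment 5 = 37151 + 812 + 941 + 1075 + 689 = 40668

40668


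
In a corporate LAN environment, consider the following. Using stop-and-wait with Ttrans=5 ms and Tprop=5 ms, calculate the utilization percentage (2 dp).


Given: Ttrans = 5 ms, Tprop = 5 ms
RTT = 2 * Tprop = 2 * 5 = 10 ms
U = Ttrans / (Ttrans + RTT)
U = 5 / (5 + 10)
U = 5 / 15 = 0.333333
U% = 33.33%

33.33


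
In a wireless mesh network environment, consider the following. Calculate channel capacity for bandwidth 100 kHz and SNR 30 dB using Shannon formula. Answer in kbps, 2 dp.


Given: B = 100 kHz, SNR = 30 dB
SNR linear = 10^(30/10) = 1000
1 + SNR = 1001
log2(1001) = 9.9672262588
C = 100 * 1000 * 9.9672262588 = 996722.6259 bps
C = 996.722626 kbps -> 996.72 kbps (2 dp)

996.72


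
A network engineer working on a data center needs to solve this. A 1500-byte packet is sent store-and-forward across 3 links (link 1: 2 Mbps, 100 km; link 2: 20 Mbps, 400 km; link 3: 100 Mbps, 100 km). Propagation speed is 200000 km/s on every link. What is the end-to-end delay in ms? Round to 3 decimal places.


Packet = 1500 bytes = 12000 bits. Store-and-forward: sum (t_trans + t_prop) per link.
Link 1: t_trans = 12000/(2*10^6) s = 6.0000 ms; t_prop = 100/200000 s = 0.5000 ms; subtotal = 6.5000 ms
Link 2: t_trans = 12000/(20*10^6) s = 0.6000 ms; t_prop = 400/200000 s = 2.0000 ms; subtotal = 2.6000 ms
Link 3: t_trans = 12000/(100*10^6) s = 0.1200 ms; t_prop = 100/200000 s = 0.5000 ms; subtotal = 0.6200 ms
End-to-end = 6.5000 + 2.6000 + 0.6200 = 9.7200 ms -> 9.720 ms (3 dp)

9.720


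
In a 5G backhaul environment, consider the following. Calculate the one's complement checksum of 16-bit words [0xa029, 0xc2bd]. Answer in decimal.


Given words: [0xa029, 0xc2bd]
Step 1: Sum all words
Raw sum = 41001 + 49853 = 90854
Step 2: Fold carry: (25318 + 1) = 25319
One's complement = ~25319 & 0xFFFF = 40216

40216


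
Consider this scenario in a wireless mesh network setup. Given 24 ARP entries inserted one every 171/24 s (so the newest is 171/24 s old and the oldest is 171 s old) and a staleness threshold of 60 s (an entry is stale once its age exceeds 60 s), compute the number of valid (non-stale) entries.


Ages are k * 171/24 s for k = 1..24 (spacing = 7.1250 s).
Entry k is valid iff k * 171/24 <= 60 iff k <= 24 * 60 / 171 = 8.4211
n_valid = floor(8.4211) = 8
(n_stale = 24 - 8 = 16)

8


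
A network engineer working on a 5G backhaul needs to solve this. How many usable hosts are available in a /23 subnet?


Given: subnet mask /23
Host bits = 32 - 23 = 9
Total addresses = 2^9 = 512
Usable hosts = 512 - 2 (network + broadcast) = 510

510


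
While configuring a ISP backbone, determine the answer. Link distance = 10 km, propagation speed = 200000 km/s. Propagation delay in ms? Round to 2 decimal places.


Given: distance = 10 km, speed = 200000 km/s
Delay = distance / speed = 10 / 200000 seconds
Delay in ms = 10 * 1000 / 200000
Delay = 0.0500 ms
Rounded to 2 dp = 0.05 ms

0.05


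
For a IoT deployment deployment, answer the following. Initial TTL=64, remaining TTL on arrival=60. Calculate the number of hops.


Given: initial TTL = 64, received TTL = 60
Hops = initial TTL - received TTL
Hops = 64 - 60 = 4

4


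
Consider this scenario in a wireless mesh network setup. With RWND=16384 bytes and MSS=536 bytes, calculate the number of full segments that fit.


Given: RWND = 16384 bytes, MSS = 536 bytes
Full segments = floor(RWND / MSS)
Full segments = floor(16384 / 536)
Full segments = floor(30.5672) = 30

30


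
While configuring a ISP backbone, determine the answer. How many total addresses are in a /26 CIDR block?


Given: CIDR prefix /26
Host bits = 32 - 26 = 6
Total addresses = 2^6 = 64

64


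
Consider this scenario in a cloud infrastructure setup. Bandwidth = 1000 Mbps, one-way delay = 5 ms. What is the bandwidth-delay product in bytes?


Given: bandwidth = 1000 Mbps, delay = 5 ms
BDP in bits = 1000 * 10^6 * 5 / 1000
BDP in bits = 5000000
BDP in bytes = 5000000 / 8 = 625000

625000


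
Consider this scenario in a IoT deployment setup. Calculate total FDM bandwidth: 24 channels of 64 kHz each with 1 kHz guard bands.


Given: 24 channels, 64 kHz each, guard = 1 kHz
Channel bandwidth = 24 * 64 = 1536 kHz
Guard bands = 23 gaps * 1 kHz = 23 kHz
Total = 1536 + 23 = 1559 kHz

1559


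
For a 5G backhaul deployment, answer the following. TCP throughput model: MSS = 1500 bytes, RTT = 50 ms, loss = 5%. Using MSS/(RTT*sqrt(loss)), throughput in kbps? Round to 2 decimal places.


Given: MSS = 1500 bytes, RTT = 50 ms, loss = 5%
RTT in seconds = 50 / 1000 = 0.05
Loss rate = 5% = 0.05
sqrt(loss) = sqrt(0.05) = 0.223606797750
Throughput (bytes/s) = 1500 / (0.05 * 0.223606797750) = 134164.0786
Throughput (kbps) = 134164.0786 * 8 / 1000 = 1073.312629 -> 1073.31 kbps (2 dp)

1073.31


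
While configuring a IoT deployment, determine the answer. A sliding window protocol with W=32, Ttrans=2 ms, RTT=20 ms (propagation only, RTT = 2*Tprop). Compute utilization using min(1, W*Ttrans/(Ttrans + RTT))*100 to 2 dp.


Given: W = 32, Ttrans = 2 ms, RTT = 20 ms (= 2 * Tprop, Tprop = 10 ms)
Cycle time = Ttrans + RTT = 2 + 20 = 22 ms (first packet sent until its ACK returns)
W * Ttrans = 32 * 2 = 64 ms of sending per cycle
W * Ttrans / (Ttrans + RTT) = 64 / 22 = 2.909091
U = min(1, 2.909091) = 1.000000
U% = 100.00%

100.00


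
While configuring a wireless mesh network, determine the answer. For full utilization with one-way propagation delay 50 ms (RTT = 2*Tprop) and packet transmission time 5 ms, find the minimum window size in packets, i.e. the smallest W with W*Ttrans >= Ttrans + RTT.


Given: Ttrans = 5 ms, RTT = 100 ms (= 2 * Tprop, Tprop = 50 ms)
Time until first ACK returns = Ttrans + RTT = 5 + 100 = 105 ms
Need W * Ttrans >= Ttrans + RTT  ->  W >= (Ttrans + RTT) / Ttrans
(Ttrans + RTT) / Ttrans = 105 / 5 = 21
W_min = ceil(21) = 21

21


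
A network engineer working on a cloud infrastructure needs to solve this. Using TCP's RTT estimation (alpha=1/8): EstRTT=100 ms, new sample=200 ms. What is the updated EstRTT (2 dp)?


Given: EstRTT = 100 ms, SampleRTT = 200 ms, alpha = 1/8
New EstRTT = (1 - alpha) * EstRTT + alpha * SampleRTT
(7/8) * 100 = 87.5
(1/8) * 200 = 25
New EstRTT = 87.5 + 25 = 112.5 ms -> 112.50 ms (2 dp)

112.50


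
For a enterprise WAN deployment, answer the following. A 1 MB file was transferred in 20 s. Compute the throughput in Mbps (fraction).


Given: file = 1 MB, time = 20 s
File in Mb = 1 * 8 = 8 Mb
Throughput = 8 / 20 Mbps
Throughput = 2/5 Mbps

2/5


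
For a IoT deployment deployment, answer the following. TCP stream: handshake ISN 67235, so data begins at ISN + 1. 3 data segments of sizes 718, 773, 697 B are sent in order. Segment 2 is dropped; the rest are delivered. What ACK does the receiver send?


SYN uses sequence number 67235; first data byte = ISN + 1 = 67236.
Segment 1: SEQ = 67236, len = 718 B, covers [67236, 67953]
Segment 2: SEQ = 67954, len = 773 B, covers [67954, 68726] [LOST]
Segment 3: SEQ = 68727, len = 697 B, covers [68727, 69423]
In-order data received: bytes [67236, 67953] (segments 1..1).
Segment 2 missing -> gap begins at byte 67954; later segments buffered out of order.
Cumulative ACK = next expected in-order byte = 67236 + 718 = 67954

67954


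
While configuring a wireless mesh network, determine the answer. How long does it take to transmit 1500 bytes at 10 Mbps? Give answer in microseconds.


Given: packet = 1500 bytes, bandwidth = 10 Mbps
Packet in bits = 1500 * 8 = 12000 bits
Bandwidth = 10 * 10^6 = 10000000 bps
Time = 12000 / 10000000 seconds
Time in us = 12000 * 10^6 / 10000000 = 1200

1200


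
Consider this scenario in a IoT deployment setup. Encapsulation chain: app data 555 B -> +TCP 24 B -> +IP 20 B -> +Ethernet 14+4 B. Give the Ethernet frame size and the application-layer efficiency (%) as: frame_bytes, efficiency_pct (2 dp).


TCP segment = 555 + 24 = 579 B
IP packet = 579 + 20 = 599 B
Ethernet frame = 599 + 14 + 4 = 617 B
Efficiency = app / frame = 555 / 617 = 0.899514 = 89.9514% -> 89.95% (2 dp)

617, 89.95


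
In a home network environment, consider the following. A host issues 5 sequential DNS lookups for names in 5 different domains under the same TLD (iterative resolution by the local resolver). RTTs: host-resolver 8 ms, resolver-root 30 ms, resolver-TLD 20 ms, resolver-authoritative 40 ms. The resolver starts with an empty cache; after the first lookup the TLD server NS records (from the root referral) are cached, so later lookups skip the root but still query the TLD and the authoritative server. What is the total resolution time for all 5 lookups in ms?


Lookup 1 (cold cache): local + root + TLD + auth = 8 + 30 + 20 + 40 = 98 ms
Lookups 2..5 (TLD NS cached -> skip root; new domain -> still ask TLD and auth): local + TLD + auth = 8 + 20 + 40 = 68 ms each
Remaining 4 lookups: 4 * 68 = 272 ms
Total = 98 + 272 = 370 ms

370


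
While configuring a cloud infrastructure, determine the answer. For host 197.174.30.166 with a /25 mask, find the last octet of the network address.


Given: IP = 197.174.30.166, prefix = /25
Subnet mask = 255.255.255.128
Last octet of IP: 166
Last octet of mask: 128
Network last octet = 166 AND 128 = 128

128


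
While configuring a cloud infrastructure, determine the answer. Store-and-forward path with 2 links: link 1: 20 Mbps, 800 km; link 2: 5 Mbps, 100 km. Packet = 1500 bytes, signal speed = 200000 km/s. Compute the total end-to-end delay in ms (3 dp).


Packet = 1500 bytes = 12000 bits. Store-and-forward: sum (t_trans + t_prop) per link.
Link 1: t_trans = 12000/(20*10^6) s = 0.6000 ms; t_prop = 800/200000 s = 4.0000 ms; subtotal = 4.6000 ms
Link 2: t_trans = 12000/(5*10^6) s = 2.4000 ms; t_prop = 100/200000 s = 0.5000 ms; subtotal = 2.9000 ms
End-to-end = 4.6000 + 2.9000 = 7.5000 ms -> 7.500 ms (3 dp)

7.500


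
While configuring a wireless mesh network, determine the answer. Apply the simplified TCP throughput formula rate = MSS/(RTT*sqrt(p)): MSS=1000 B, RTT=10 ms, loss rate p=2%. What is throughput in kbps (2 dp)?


Given: MSS = 1000 bytes, RTT = 10 ms, loss = 2%
RTT in seconds = 10 / 1000 = 0.01
Loss rate = 2% = 0.02
sqrt(loss) = sqrt(0.02) = 0.141421356237
Throughput (bytes/s) = 1000 / (0.01 * 0.141421356237) = 707106.7812
Throughput (kbps) = 707106.7812 * 8 / 1000 = 5656.854249 -> 5656.85 kbps (2 dp)

5656.85


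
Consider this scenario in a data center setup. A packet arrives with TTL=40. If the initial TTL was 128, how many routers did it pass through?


Given: initial TTL = 128, received TTL = 40
Hops = initial TTL - received TTL
Hops = 128 - 40 = 88

88


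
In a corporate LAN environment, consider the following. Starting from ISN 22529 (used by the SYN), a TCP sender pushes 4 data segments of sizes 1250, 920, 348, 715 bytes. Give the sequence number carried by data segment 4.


The SYN occupies sequence number ISN = 22529, so the first data byte is ISN + 1 = 22530.
SEQ of data segment i = (ISN + 1) + sum of payload sizes of segments 1..i-1.
Segment 1: SEQ = 22530, payload = 1250 bytes
Segment 2: SEQ = 23780, payload = 920 bytes
Segment 3: SEQ = 24700, payload = 348 bytes
Segment 4: SEQ = 25048, payload = 715 bytes
SEQ of segment 4 = 22530 + 1250 + 920 + 348 = 25048

25048


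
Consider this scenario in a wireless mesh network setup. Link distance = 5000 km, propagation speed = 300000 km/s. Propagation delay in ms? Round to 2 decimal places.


Given: distance = 5000 km, speed = 300000 km/s
Delay = distance / speed = 5000 / 300000 seconds
Delay in ms = 5000 * 1000 / 300000
Delay = 16.6667 ms
Rounded to 2 dp = 16.67 ms

16.67


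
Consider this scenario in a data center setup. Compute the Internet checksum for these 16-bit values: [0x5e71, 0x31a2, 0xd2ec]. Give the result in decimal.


Given words: [0x5e71, 0x31a2, 0xd2ec]
Step 1: Sum all words
Raw sum = 24177 + 12706 + 53996 = 90879
Step 2: Fold carry: (25343 + 1) = 25344
One's complement = ~25344 & 0xFFFF = 40191

40191


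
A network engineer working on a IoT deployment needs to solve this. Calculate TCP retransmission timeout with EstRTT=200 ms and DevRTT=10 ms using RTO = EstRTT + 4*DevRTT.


Given: EstRTT = 200 ms, DevRTT = 10 ms
Timeout = EstRTT + 4 * DevRTT
4 * DevRTT = 4 * 10 = 40
Timeout = 200 + 40 = 240 ms

240


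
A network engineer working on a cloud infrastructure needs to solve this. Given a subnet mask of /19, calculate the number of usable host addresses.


Given: subnet mask /19
Host bits = 32 - 19 = 13
Total addresses = 2^13 = 8192
Usable hosts = 8192 - 2 (network + broadcast) = 8190

8190


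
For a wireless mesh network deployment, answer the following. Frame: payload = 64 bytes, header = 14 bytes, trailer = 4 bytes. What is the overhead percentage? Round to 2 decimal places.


Given: payload = 64 B, header = 14 B, trailer = 4 B
Overhead bytes = header + trailer = 14 + 4 = 18
Total frame = payload + overhead = 64 + 18 = 82
Overhead % = 18 / 82 * 100 = 21.9512% -> 21.95% (2 dp)

21.95


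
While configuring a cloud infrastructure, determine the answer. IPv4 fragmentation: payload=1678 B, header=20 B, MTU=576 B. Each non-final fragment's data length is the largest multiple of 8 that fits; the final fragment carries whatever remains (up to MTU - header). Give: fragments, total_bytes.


Max data per non-final fragment = floor((MTU - header)/8)*8 = floor((576 - 20)/8)*8 = floor(556/8)*8 = 552 B
Final fragment needs no 8-byte alignment: it can carry up to MTU - header = 556 B
Non-final fragments needed = ceil((payload - 556) / 552) = ceil(1122/552) = ceil(2.0326) = 3
Number of fragments = 3 + 1 = 4
Fragment sizes (data): 3 * 552 B + 22 B (last, 22 <= 556 OK)
Total bytes sent = payload + n_frags * header = 1678 + 4*20 = 1678 + 80 = 1758 B

4, 1758


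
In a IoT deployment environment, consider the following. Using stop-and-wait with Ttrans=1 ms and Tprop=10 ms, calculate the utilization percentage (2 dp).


Given: Ttrans = 1 ms, Tprop = 10 ms
RTT = 2 * Tprop = 2 * 10 = 20 ms
U = Ttrans / (Ttrans + RTT)
U = 1 / (1 + 20)
U = 1 / 21 = 0.047619
U% = 4.76%

4.76


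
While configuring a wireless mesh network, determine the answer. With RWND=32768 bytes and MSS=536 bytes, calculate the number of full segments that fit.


Given: RWND = 32768 bytes, MSS = 536 bytes
Full segments = floor(RWND / MSS)
Full segments = floor(32768 / 536)
Full segments = floor(61.1343) = 61

61


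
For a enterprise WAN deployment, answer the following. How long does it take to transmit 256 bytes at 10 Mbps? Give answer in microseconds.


Given: packet = 256 bytes, bandwidth = 10 Mbps
Packet in bits = 256 * 8 = 2048 bits
Bandwidth = 10 * 10^6 = 10000000 bps
Time = 2048 / 10000000 seconds
Time in us = 2048 * 10^6 / 10000000 = 204.8

204.8


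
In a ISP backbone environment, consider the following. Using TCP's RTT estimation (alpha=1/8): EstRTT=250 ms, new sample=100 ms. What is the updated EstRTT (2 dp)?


Given: EstRTT = 250 ms, SampleRTT = 100 ms, alpha = 1/8
New EstRTT = (1 - alpha) * EstRTT + alpha * SampleRTT
(7/8) * 250 = 218.75
(1/8) * 100 = 12.5
New EstRTT = 218.75 + 12.5 = 231.25 ms -> 231.25 ms (2 dp)

231.25


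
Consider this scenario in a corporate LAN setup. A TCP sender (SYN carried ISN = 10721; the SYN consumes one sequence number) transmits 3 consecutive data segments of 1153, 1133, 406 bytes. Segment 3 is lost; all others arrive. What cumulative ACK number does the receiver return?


SYN uses sequence number 10721; first data byte = ISN + 1 = 10722.
Segment 1: SEQ = 10722, len = 1153 B, covers [10722, 11874]
Segment 2: SEQ = 11875, len = 1133 B, covers [11875, 13007]
Segment 3: SEQ = 13008, len = 406 B, covers [13008, 13413] [LOST]
In-order data received: bytes [10722, 13007] (segments 1..2).
Segment 3 missing -> gap begins at byte 13008.
Cumulative ACK = next expected in-order byte = 10722 + 1153 + 1133 = 13008

13008


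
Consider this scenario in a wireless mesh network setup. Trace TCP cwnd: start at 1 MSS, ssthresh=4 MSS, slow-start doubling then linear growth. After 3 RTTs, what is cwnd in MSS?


RTT 0: cwnd = 1 MSS (initial)
RTT 1: cwnd = 2 MSS (slow start, doubled)
RTT 2: cwnd = 4 MSS (slow start, doubled)
RTT 3: cwnd = 5 MSS (congestion avoidance, +1)

5


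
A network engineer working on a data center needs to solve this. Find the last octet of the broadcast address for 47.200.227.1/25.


Given: IP = 47.200.227.1, prefix = /25
Host bits = 32 - 25 = 7
Network last octet = 1 AND mask = 0
Host part size = 2^7 - 1 = 127
Broadcast last octet = 0 OR 127 = 127

127


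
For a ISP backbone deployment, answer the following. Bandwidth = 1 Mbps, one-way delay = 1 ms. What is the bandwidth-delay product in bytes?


Given: bandwidth = 1 Mbps, delay = 1 ms
BDP in bits = 1 * 10^6 * 1 / 1000
BDP in bits = 1000
BDP in bytes = 1000 / 8 = 125

125


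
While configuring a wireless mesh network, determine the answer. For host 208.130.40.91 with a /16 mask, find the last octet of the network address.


Given: IP = 208.130.40.91, prefix = /16
Subnet mask = 255.255.0.0
Last octet of IP: 91
Last octet of mask: 0
Network last octet = 91 AND 0 = 0

0


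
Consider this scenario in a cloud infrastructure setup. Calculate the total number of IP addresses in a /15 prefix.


Given: CIDR prefix /15
Host bits = 32 - 15 = 17
Total addresses = 2^17 = 131072

131072


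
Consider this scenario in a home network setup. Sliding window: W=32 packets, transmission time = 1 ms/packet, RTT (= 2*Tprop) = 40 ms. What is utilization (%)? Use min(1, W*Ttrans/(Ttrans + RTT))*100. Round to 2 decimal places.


Given: W = 32, Ttrans = 1 ms, RTT = 40 ms (= 2 * Tprop, Tprop = 20 ms)
Cycle time = Ttrans + RTT = 1 + 40 = 41 ms (first packet sent until its ACK returns)
W * Ttrans = 32 * 1 = 32 ms of sending per cycle
W * Ttrans / (Ttrans + RTT) = 32 / 41 = 0.780488
U = min(1, 0.780488) = 0.780488
U% = 78.05%

78.05


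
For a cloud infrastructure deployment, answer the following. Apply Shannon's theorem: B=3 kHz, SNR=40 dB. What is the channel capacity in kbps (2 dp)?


Given: B = 3 kHz, SNR = 40 dB
SNR linear = 10^(40/10) = 10000
1 + SNR = 10001
log2(10001) = 13.2878566418
C = 3 * 1000 * 13.2878566418 = 39863.5699 bps
C = 39.863570 kbps -> 39.86 kbps (2 dp)

39.86


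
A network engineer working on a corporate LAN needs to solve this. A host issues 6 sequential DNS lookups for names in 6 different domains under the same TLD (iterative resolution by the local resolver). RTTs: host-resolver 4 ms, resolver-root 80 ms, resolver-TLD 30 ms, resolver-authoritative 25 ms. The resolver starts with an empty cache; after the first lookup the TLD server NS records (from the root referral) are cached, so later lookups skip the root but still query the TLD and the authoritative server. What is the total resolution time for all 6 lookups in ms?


Lookup 1 (cold cache): local + root + TLD + auth = 4 + 80 + 30 + 25 = 139 ms
Lookups 2..6 (TLD NS cached -> skip root; new domain -> still ask TLD and auth): local + TLD + auth = 4 + 30 + 25 = 59 ms each
Remaining 5 lookups: 5 * 59 = 295 ms
Total = 139 + 295 = 434 ms

434


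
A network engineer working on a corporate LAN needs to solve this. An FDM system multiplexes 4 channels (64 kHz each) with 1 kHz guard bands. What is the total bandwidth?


Given: 4 channels, 64 kHz each, guard = 1 kHz
Channel bandwidth = 4 * 64 = 256 kHz
Guard bands = 3 gaps * 1 kHz = 3 kHz
Total = 256 + 3 = 259 kHz

259


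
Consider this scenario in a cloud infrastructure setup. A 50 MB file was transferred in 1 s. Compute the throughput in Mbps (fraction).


Given: file = 50 MB, time = 1 s
File in Mb = 50 * 8 = 400 Mb
Throughput = 400 / 1 Mbps
Throughput = 400 Mbps

400


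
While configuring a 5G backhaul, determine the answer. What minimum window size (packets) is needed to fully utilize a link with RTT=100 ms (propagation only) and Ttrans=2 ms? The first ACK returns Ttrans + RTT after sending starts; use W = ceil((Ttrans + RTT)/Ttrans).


Given: Ttrans = 2 ms, RTT = 100 ms (= 2 * Tprop, Tprop = 50 ms)
Time until first ACK returns = Ttrans + RTT = 2 + 100 = 102 ms
Need W * Ttrans >= Ttrans + RTT  ->  W >= (Ttrans + RTT) / Ttrans
(Ttrans + RTT) / Ttrans = 102 / 2 = 51
W_min = ceil(51) = 51

51


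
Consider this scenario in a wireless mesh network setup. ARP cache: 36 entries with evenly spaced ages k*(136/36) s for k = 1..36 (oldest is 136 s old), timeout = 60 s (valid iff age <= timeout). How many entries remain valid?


Ages are k * 136/36 s for k = 1..36 (spacing = 3.7778 s).
Entry k is valid iff k * 136/36 <= 60 iff k <= 36 * 60 / 136 = 15.8824
n_valid = floor(15.8824) = 15
(n_stale = 36 - 15 = 21)

15


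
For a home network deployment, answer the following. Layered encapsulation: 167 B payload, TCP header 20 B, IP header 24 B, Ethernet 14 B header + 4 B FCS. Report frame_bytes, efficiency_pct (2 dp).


TCP segment = 167 + 20 = 187 B
IP packet = 187 + 24 = 211 B
Ethernet frame = 211 + 14 + 4 = 229 B
Efficiency = app / frame = 167 / 229 = 0.729258 = 72.9258% -> 72.93% (2 dp)

229, 72.93


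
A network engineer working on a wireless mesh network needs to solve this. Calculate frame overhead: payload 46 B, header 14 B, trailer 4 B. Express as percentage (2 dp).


Given: payload = 46 B, header = 14 B, trailer = 4 B
Overhead bytes = header + trailer = 14 + 4 = 18
Total frame = payload + overhead = 46 + 18 = 64
Overhead % = 18 / 64 * 100 = 28.1250% -> 28.13% (2 dp)

28.13


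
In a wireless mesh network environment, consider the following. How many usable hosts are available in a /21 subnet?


Given: subnet mask /21
Host bits = 32 - 21 = 11
Total addresses = 2^11 = 2048
Usable hosts = 2048 - 2 (network + broadcast) = 2046

2046


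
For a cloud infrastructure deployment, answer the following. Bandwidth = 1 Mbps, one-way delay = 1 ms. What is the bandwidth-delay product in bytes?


Given: bandwidth = 1 Mbps, delay = 1 ms
BDP in bits = 1 * 10^6 * 1 / 1000
BDP in bits = 1000
BDP in bytes = 1000 / 8 = 125

125


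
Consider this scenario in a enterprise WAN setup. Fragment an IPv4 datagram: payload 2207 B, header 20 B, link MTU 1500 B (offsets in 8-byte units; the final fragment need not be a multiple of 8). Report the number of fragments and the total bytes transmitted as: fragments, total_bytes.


Max data per non-final fragment = floor((MTU - header)/8)*8 = floor((1500 - 20)/8)*8 = floor(1480/8)*8 = 1480 B
Final fragment needs no 8-byte alignment: it can carry up to MTU - header = 1480 B
Non-final fragments needed = ceil((payload - 1480) / 1480) = ceil(727/1480) = ceil(0.4912) = 1
Number of fragments = 1 + 1 = 2
Fragment sizes (data): 1 * 1480 B + 727 B (last, 727 <= 1480 OK)
Total bytes sent = payload + n_frags * header = 2207 + 2*20 = 2207 + 40 = 2247 B

2, 2247


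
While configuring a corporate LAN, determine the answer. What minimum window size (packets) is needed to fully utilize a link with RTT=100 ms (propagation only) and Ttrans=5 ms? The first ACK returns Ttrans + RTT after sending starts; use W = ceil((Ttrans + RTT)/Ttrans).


Given: Ttrans = 5 ms, RTT = 100 ms (= 2 * Tprop, Tprop = 50 ms)
Time until first ACK returns = Ttrans + RTT = 5 + 100 = 105 ms
Need W * Ttrans >= Ttrans + RTT  ->  W >= (Ttrans + RTT) / Ttrans
(Ttrans + RTT) / Ttrans = 105 / 5 = 21
W_min = ceil(21) = 21

21


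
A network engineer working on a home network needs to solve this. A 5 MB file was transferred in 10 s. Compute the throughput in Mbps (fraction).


Given: file = 5 MB, time = 10 s
File in Mb = 5 * 8 = 40 Mb
Throughput = 40 / 10 Mbps
Throughput = 4 Mbps

4


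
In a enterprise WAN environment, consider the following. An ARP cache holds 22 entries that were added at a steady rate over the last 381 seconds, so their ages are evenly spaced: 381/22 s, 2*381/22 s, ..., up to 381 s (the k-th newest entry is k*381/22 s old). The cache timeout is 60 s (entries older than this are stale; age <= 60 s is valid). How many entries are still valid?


Ages are k * 381/22 s for k = 1..22 (spacing = 17.3182 s).
Entry k is valid iff k * 381/22 <= 60 iff k <= 22 * 60 / 381 = 3.4646
n_valid = floor(3.4646) = 3
(n_stale = 22 - 3 = 19)

3


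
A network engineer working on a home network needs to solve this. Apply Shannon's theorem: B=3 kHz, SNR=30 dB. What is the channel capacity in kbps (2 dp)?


Given: B = 3 kHz, SNR = 30 dB
SNR linear = 10^(30/10) = 1000
1 + SNR = 1001
log2(1001) = 9.9672262588
C = 3 * 1000 * 9.9672262588 = 29901.6788 bps
C = 29.901679 kbps -> 29.90 kbps (2 dp)

29.90


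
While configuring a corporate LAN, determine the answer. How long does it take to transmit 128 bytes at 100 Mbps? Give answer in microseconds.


Given: packet = 128 bytes, bandwidth = 100 Mbps
Packet in bits = 128 * 8 = 1024 bits
Bandwidth = 100 * 10^6 = 100000000 bps
Time = 1024 / 100000000 seconds
Time in us = 1024 * 10^6 / 100000000 = 10.24

10.24


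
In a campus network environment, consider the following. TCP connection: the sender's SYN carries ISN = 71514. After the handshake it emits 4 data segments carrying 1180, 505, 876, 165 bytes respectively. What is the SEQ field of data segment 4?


The SYN occupies sequence number ISN = 71514, so the first data byte is ISN + 1 = 71515.
SEQ of data segment i = (ISN + 1) + sum of payload sizes of segments 1..i-1.
Segment 1: SEQ = 71515, payload = 1180 bytes
Segment 2: SEQ = 72695, payload = 505 bytes
Segment 3: SEQ = 73200, payload = 876 bytes
Segment 4: SEQ = 74076, payload = 165 bytes
SEQ of segment 4 = 71515 + 1180 + 505 + 876 = 74076

74076


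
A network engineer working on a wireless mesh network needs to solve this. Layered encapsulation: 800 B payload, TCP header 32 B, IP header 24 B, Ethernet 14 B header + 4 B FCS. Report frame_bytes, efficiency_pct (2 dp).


TCP segment = 800 + 32 = 832 B
IP packet = 832 + 24 = 856 B
Ethernet frame = 856 + 14 + 4 = 874 B
Efficiency = app / frame = 800 / 874 = 0.915332 = 91.5332% -> 91.53% (2 dp)

874, 91.53


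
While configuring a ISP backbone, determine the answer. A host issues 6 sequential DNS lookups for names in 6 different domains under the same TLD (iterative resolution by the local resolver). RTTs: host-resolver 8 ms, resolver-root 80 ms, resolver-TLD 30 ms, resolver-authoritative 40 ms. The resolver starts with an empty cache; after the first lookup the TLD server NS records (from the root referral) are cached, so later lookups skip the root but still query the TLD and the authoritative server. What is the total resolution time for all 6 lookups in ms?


Lookup 1 (cold cache): local + root + TLD + auth = 8 + 80 + 30 + 40 = 158 ms
Lookups 2..6 (TLD NS cached -> skip root; new domain -> still ask TLD and auth): local + TLD + auth = 8 + 30 + 40 = 78 ms each
Remaining 5 lookups: 5 * 78 = 390 ms
Total = 158 + 390 = 548 ms

548


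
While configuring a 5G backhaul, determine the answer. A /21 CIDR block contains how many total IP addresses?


Given: CIDR prefix /21
Host bits = 32 - 21 = 11
Total addresses = 2^11 = 2048

2048


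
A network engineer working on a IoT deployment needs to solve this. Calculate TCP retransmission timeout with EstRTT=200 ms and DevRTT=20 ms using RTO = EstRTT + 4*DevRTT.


Given: EstRTT = 200 ms, DevRTT = 20 ms
Timeout = EstRTT + 4 * DevRTT
4 * DevRTT = 4 * 20 = 80
Timeout = 200 + 80 = 280 ms

280


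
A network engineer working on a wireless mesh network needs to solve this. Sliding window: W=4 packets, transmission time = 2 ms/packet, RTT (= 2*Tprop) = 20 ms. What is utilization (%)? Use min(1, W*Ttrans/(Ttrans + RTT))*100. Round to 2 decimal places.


Given: W = 4, Ttrans = 2 ms, RTT = 20 ms (= 2 * Tprop, Tprop = 10 ms)
Cycle time = Ttrans + RTT = 2 + 20 = 22 ms (first packet sent until its ACK returns)
W * Ttrans = 4 * 2 = 8 ms of sending per cycle
W * Ttrans / (Ttrans + RTT) = 8 / 22 = 0.363636
U = min(1, 0.363636) = 0.363636
U% = 36.36%

36.36


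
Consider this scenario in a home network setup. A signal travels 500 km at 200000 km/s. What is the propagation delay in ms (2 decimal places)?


Given: distance = 500 km, speed = 200000 km/s
Delay = distance / speed = 500 / 200000 seconds
Delay in ms = 500 * 1000 / 200000
Delay = 2.5000 ms
Rounded to 2 dp = 2.50 ms

2.50


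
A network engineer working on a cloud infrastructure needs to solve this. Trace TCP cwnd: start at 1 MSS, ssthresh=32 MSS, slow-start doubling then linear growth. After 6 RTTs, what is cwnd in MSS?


RTT 0: cwnd = 1 MSS (initial)
RTT 1: cwnd = 2 MSS (slow start, doubled)
RTT 2: cwnd = 4 MSS (slow start, doubled)
RTT 3: cwnd = 8 MSS (slow start, doubled)
RTT 4: cwnd = 16 MSS (slow start, doubled)
RTT 5: cwnd = 32 MSS (slow start, doubled)
RTT 6: cwnd = 33 MSS (congestion avoidance, +1)

33


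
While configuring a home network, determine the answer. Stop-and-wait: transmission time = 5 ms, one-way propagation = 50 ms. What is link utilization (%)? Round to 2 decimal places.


Given: Ttrans = 5 ms, Tprop = 50 ms
RTT = 2 * Tprop = 2 * 50 = 100 ms
U = Ttrans / (Ttrans + RTT)
U = 5 / (5 + 100)
U = 5 / 105 = 0.047619
U% = 4.76%

4.76


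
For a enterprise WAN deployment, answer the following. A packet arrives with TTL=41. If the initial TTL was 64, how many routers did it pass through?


Given: initial TTL = 64, received TTL = 41
Hops = initial TTL - received TTL
Hops = 64 - 41 = 23

23


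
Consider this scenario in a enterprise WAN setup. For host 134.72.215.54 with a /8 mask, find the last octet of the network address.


Given: IP = 134.72.215.54, prefix = /8
Subnet mask = 255.0.0.0
Last octet of IP: 54
Last octet of mask: 0
Network last octet = 54 AND 0 = 0

0


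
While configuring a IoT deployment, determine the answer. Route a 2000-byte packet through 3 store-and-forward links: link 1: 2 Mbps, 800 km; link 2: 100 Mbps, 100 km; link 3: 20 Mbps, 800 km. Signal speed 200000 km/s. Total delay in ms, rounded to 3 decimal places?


Packet = 2000 bytes = 16000 bits. Store-and-forward: sum (t_trans + t_prop) per link.
Link 1: t_trans = 16000/(2*10^6) s = 8.0000 ms; t_prop = 800/200000 s = 4.0000 ms; subtotal = 12.0000 ms
Link 2: t_trans = 16000/(100*10^6) s = 0.1600 ms; t_prop = 100/200000 s = 0.5000 ms; subtotal = 0.6600 ms
Link 3: t_trans = 16000/(20*10^6) s = 0.8000 ms; t_prop = 800/200000 s = 4.0000 ms; subtotal = 4.8000 ms
End-to-end = 12.0000 + 0.6600 + 4.8000 = 17.4600 ms -> 17.460 ms (3 dp)

17.460


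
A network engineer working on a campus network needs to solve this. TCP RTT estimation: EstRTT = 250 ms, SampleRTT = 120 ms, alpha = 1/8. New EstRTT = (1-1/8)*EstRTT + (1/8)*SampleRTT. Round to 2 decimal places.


Given: EstRTT = 250 ms, SampleRTT = 120 ms, alpha = 1/8
New EstRTT = (1 - alpha) * EstRTT + alpha * SampleRTT
(7/8) * 250 = 218.75
(1/8) * 120 = 15
New EstRTT = 218.75 + 15 = 233.75 ms -> 233.75 ms (2 dp)

233.75


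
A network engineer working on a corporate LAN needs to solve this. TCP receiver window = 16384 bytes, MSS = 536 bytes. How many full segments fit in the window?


Given: RWND = 16384 bytes, MSS = 536 bytes
Full segments = floor(RWND / MSS)
Full segments = floor(16384 / 536)
Full segments = floor(30.5672) = 30

30


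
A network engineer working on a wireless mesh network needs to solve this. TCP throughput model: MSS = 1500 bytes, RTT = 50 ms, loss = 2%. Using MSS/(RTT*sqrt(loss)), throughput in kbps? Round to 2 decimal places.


Given: MSS = 1500 bytes, RTT = 50 ms, loss = 2%
RTT in seconds = 50 / 1000 = 0.05
Loss rate = 2% = 0.02
sqrt(loss) = sqrt(0.02) = 0.141421356237
Throughput (bytes/s) = 1500 / (0.05 * 0.141421356237) = 212132.0344
Throughput (kbps) = 212132.0344 * 8 / 1000 = 1697.056275 -> 1697.06 kbps (2 dp)

1697.06


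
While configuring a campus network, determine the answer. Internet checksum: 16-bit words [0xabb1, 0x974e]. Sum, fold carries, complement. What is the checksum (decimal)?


Given words: [0xabb1, 0x974e]
Step 1: Sum all words
Raw sum = 43953 + 38734 = 82687
Step 2: Fold carry: (17151 + 1) = 17152
One's complement = ~17152 & 0xFFFF = 48383

48383


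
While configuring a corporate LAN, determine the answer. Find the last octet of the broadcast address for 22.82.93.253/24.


Given: IP = 22.82.93.253, prefix = /24
Host bits = 32 - 24 = 8
Network last octet = 253 AND mask = 0
Host part size = 2^8 - 1 = 255
Broadcast last octet = 0 OR 255 = 255

255


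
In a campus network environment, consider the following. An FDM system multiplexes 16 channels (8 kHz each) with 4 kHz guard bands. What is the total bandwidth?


Given: 16 channels, 8 kHz each, guard = 4 kHz
Channel bandwidth = 16 * 8 = 128 kHz
Guard bands = 15 gaps * 4 kHz = 60 kHz
Total = 128 + 60 = 188 kHz

188


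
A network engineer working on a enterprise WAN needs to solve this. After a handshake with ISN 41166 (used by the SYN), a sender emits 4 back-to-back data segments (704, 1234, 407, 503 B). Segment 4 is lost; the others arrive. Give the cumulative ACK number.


SYN uses sequence number 41166; first data byte = ISN + 1 = 41167.
Segment 1: SEQ = 41167, len = 704 B, covers [41167, 41870]
Segment 2: SEQ = 41871, len = 1234 B, covers [41871, 43104]
Segment 3: SEQ = 43105, len = 407 B, covers [43105, 43511]
Segment 4: SEQ = 43512, len = 503 B, covers [43512, 44014] [LOST]
In-order data received: bytes [41167, 43511] (segments 1..3).
Segment 4 missing -> gap begins at byte 43512.
Cumulative ACK = next expected in-order byte = 41167 + 704 + 1234 + 407 = 43512

43512


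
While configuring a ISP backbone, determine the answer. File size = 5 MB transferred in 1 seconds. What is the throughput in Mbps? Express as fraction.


Given: file = 5 MB, time = 1 s
File in Mb = 5 * 8 = 40 Mb
Throughput = 40 / 1 Mbps
Throughput = 40 Mbps

40


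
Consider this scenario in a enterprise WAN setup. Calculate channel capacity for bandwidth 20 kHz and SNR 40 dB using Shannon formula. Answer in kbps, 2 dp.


Given: B = 20 kHz, SNR = 40 dB
SNR linear = 10^(40/10) = 10000
1 + SNR = 10001
log2(10001) = 13.2878566418
C = 20 * 1000 * 13.2878566418 = 265757.1328 bps
C = 265.757133 kbps -> 265.76 kbps (2 dp)

265.76


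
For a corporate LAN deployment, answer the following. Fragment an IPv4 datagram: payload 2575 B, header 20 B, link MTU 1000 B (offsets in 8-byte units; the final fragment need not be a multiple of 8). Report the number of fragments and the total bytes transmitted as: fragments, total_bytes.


Max data per non-final fragment = floor((MTU - header)/8)*8 = floor((1000 - 20)/8)*8 = floor(980/8)*8 = 976 B
Final fragment needs no 8-byte alignment: it can carry up to MTU - header = 980 B
Non-final fragments needed = ceil((payload - 980) / 976) = ceil(1595/976) = ceil(1.6342) = 2
Number of fragments = 2 + 1 = 3
Fragment sizes (data): 2 * 976 B + 623 B (last, 623 <= 980 OK)
Total bytes sent = payload + n_frags * header = 2575 + 3*20 = 2575 + 60 = 2635 B

3, 2635


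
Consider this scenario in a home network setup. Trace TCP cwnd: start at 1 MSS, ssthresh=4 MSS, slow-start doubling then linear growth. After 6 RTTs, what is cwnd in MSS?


RTT 0: cwnd = 1 MSS (initial)
RTT 1: cwnd = 2 MSS (slow start, doubled)
RTT 2: cwnd = 4 MSS (slow start, doubled)
RTT 3: cwnd = 5 MSS (congestion avoidance, +1)
RTT 4: cwnd = 6 MSS (congestion avoidance, +1)
RTT 5: cwnd = 7 MSS (congestion avoidance, +1)
RTT 6: cwnd = 8 MSS (congestion avoidance, +1)

8


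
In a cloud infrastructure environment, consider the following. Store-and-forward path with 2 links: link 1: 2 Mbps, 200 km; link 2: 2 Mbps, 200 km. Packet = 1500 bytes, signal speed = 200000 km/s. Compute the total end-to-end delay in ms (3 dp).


Packet = 1500 bytes = 12000 bits. Store-and-forward: sum (t_trans + t_prop) per link.
Link 1: t_trans = 12000/(2*10^6) s = 6.0000 ms; t_prop = 200/200000 s = 1.0000 ms; subtotal = 7.0000 ms
Link 2: t_trans = 12000/(2*10^6) s = 6.0000 ms; t_prop = 200/200000 s = 1.0000 ms; subtotal = 7.0000 ms
End-to-end = 7.0000 + 7.0000 = 14.0000 ms -> 14.000 ms (3 dp)

14.000


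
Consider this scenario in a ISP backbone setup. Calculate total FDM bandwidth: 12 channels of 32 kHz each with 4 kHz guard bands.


Given: 12 channels, 32 kHz each, guard = 4 kHz
Channel bandwidth = 12 * 32 = 384 kHz
Guard bands = 11 gaps * 4 kHz = 44 kHz
Total = 384 + 44 = 428 kHz

428
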